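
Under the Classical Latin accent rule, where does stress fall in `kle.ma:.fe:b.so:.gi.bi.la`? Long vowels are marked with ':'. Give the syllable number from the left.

5

Classical Latin: stress the penult if heavy (long vowel or closed), else the antepenult.
Weights: 5 gi L, 6 bi L, 7 la L.
The penult (syllable 6, bi) is light, so stress falls on the antepenult (syllable 5, gi).
Stress on syllable 5: kle.ma:.fe:b.so:.ˈgi.bi.la.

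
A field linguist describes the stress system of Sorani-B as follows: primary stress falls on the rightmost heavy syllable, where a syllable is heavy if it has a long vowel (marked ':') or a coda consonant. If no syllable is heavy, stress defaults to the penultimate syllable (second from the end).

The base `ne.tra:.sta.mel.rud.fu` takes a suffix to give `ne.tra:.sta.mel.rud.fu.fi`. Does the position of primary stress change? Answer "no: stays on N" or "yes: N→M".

no: stays on 5

Base `ne.tra:.sta.mel.rud.fu` (6 syllables):
  Weights: 1 ne L, 2 tra: H, 3 sta L, 4 mel H, 5 rud H, 6 fu L.
  Heavy syllables in the domain: 2, 4, 5. The rightmost is syllable 5 (rud).
  → primary stress on syllable 5.
Suffixed `ne.tra:.sta.mel.rud.fu.fi` (7 syllables):
  Weights: 1 ne L, 2 tra: H, 3 sta L, 4 mel H, 5 rud H, 6 fu L, 7 fi L.
  Heavy syllables in the domain: 2, 4, 5. The rightmost is syllable 5 (rud).
  → primary stress on syllable 5.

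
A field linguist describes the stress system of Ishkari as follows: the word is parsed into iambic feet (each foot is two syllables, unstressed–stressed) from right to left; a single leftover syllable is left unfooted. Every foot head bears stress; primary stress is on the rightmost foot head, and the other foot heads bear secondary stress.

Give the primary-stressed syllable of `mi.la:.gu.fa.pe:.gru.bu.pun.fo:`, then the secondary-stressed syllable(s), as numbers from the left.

primary 9, secondary 3, 5, 7

Parse right to left into iambic (σˈσ) feet: mi (la:.ˈgu) (fa.ˈpe:) (gru.ˈbu) (pun.ˈfo:). Syllable 1 is left unfooted.
Foot heads (stressed positions): 3, 5, 7, 9.
End Rule Rightmost: primary stress on the rightmost head = syllable 9.
Secondary stress on 3, 5, 7: mi.la:.ˌgu.fa.ˌpe:.gru.ˌbu.pun.ˈfo:.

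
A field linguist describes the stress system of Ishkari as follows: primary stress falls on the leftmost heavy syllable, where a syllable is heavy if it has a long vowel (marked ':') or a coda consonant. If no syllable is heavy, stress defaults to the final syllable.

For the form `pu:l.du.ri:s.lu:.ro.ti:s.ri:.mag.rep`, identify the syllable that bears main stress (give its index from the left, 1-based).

Weights: 1 pu:l H, 2 du L, 3 ri:s H, 4 lu: H, 5 ro L, 6 ti:s H, 7 ri: H, 8 mag H, 9 rep H.
Heavy syllables in the domain: 1, 3, 4, 6, 7, 8, 9. The leftmost is syllable 1 (pu:l).
Primary stress: syllable 1 → ˈpu:l.du.ri:s.lu:.ro.ti:s.ri:.mag.rep.

1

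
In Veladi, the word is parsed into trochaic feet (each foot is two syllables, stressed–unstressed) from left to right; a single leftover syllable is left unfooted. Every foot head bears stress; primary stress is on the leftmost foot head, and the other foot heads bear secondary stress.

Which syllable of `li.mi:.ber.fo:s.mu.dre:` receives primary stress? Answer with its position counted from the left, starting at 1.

Parse left to right into trochaic (ˈσσ) feet: (ˈli.mi:) (ˈber.fo:s) (ˈmu.dre:).
Foot heads (stressed positions): 1, 3, 5.
End Rule Leftmost: primary stress on the leftmost head = syllable 1.
Primary stress: syllable 1 → ˈli.mi:.ber.fo:s.mu.dre:.

1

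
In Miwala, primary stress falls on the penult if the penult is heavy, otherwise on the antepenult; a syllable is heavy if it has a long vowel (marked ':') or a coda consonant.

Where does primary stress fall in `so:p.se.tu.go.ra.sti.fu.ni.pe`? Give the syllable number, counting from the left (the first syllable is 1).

Weights: 7 fu L, 8 ni L, 9 pe L.
The penult (syllable 8, ni) is light, so stress falls on the antepenult (syllable 7, fu).
Primary stress: syllable 7 → so:p.se.tu.go.ra.sti.ˈfu.ni.pe.

7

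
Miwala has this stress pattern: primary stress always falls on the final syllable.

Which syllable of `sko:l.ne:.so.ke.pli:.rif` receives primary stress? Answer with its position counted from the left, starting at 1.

6

The word has 6 syllables; the final syllable is syllable 6 (rif).
Primary stress: syllable 6 → sko:l.ne:.so.ke.pli:.ˈrif.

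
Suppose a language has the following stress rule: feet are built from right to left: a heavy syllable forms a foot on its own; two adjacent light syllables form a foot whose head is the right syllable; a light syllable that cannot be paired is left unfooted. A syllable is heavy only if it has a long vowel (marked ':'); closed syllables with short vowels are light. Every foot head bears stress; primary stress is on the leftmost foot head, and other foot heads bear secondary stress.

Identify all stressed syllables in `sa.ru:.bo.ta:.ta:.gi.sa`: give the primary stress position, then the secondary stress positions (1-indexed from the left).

primary 2, secondary 4, 5, 7

Weights: 1 sa L, 2 ru: H, 3 bo L, 4 ta: H, 5 ta: H, 6 gi L, 7 sa L.
Parse right to left (heavy = foot alone; LL = one foot; stranded L unfooted): sa (ˈru:) bo (ˈta:) (ˈta:) (gi.ˈsa).
Foot heads: 2, 4, 5, 7.
Primary stress on the leftmost head = syllable 2.
Secondary stress on 4, 5, 7: sa.ˈru:.bo.ˌta:.ˌta:.gi.ˌsa.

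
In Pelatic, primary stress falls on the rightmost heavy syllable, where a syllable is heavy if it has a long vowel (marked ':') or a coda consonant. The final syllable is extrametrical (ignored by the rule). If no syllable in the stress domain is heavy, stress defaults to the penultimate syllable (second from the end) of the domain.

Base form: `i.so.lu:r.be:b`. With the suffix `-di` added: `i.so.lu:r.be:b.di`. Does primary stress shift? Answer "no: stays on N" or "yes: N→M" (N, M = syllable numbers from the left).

Base `i.so.lu:r.be:b` (4 syllables):
  The final syllable (4, be:b) is extrametrical; the stress domain is syllables 1–3.
  Weights: 1 i L, 2 so L, 3 lu:r H.
  Heavy syllables in the domain: 3. The rightmost is syllable 3 (lu:r).
  → primary stress on syllable 3.
Suffixed `i.so.lu:r.be:b.di` (5 syllables):
  The final syllable (5, di) is extrametrical; the stress domain is syllables 1–4.
  Weights: 1 i L, 2 so L, 3 lu:r H, 4 be:b H.
  Heavy syllables in the domain: 3, 4. The rightmost is syllable 4 (be:b).
  → primary stress on syllable 4.

yes: 3→4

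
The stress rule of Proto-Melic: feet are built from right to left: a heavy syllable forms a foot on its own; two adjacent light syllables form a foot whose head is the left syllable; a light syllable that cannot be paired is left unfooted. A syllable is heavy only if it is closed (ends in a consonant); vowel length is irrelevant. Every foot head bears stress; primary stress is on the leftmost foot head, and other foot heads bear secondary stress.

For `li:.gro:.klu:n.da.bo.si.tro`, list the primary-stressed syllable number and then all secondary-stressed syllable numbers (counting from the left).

primary 1, secondary 3, 4, 6

Weights: 1 li: L, 2 gro: L, 3 klu:n H, 4 da L, 5 bo L, 6 si L, 7 tro L.
Parse right to left (heavy = foot alone; LL = one foot; stranded L unfooted): (ˈli:.gro:) (ˈklu:n) (ˈda.bo) (ˈsi.tro).
Foot heads: 1, 3, 4, 6.
Primary stress on the leftmost head = syllable 1.
Secondary stress on 3, 4, 6: ˈli:.gro:.ˌklu:n.ˌda.bo.ˌsi.tro.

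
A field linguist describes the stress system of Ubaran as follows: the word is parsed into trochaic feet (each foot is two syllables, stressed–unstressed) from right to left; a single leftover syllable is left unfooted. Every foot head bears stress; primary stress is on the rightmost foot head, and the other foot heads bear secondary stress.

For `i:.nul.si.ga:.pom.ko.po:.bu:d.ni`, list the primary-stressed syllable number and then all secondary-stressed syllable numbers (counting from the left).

Parse right to left into trochaic (ˈσσ) feet: i: (ˈnul.si) (ˈga:.pom) (ˈko.po:) (ˈbu:d.ni). Syllable 1 is left unfooted.
Foot heads (stressed positions): 2, 4, 6, 8.
End Rule Rightmost: primary stress on the rightmost head = syllable 8.
Secondary stress on 2, 4, 6: i:.ˌnul.si.ˌga:.pom.ˌko.po:.ˈbu:d.ni.

primary 8, secondary 2, 4, 6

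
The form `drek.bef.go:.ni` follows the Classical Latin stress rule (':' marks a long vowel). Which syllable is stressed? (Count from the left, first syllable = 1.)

Classical Latin: stress the penult if heavy (long vowel or closed), else the antepenult.
Weights: 2 bef H, 3 go: H, 4 ni L.
The penult (syllable 3, go:) is heavy, so it takes stress.
Stress on syllable 3: drek.bef.ˈgo:.ni.

3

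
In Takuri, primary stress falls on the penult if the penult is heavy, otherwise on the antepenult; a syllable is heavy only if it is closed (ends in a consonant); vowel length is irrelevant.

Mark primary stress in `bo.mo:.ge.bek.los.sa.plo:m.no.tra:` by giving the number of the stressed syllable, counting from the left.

Weights: 7 plo:m H, 8 no L, 9 tra: L.
The penult (syllable 8, no) is light, so stress falls on the antepenult (syllable 7, plo:m).
Primary stress: syllable 7 → bo.mo:.ge.bek.los.sa.ˈplo:m.no.tra:.

7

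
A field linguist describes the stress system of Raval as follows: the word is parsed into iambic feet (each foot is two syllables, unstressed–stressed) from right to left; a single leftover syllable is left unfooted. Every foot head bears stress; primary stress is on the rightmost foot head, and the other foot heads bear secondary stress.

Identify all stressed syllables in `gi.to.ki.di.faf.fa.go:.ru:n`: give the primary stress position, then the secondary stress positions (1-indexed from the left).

primary 8, secondary 2, 4, 6

Parse right to left into iambic (σˈσ) feet: (gi.ˈto) (ki.ˈdi) (faf.ˈfa) (go:.ˈru:n).
Foot heads (stressed positions): 2, 4, 6, 8.
End Rule Rightmost: primary stress on the rightmost head = syllable 8.
Secondary stress on 2, 4, 6: gi.ˌto.ki.ˌdi.faf.ˌfa.go:.ˈru:n.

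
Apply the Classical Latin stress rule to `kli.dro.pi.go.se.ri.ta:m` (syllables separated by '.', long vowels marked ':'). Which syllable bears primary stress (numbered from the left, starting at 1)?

Classical Latin: stress the penult if heavy (long vowel or closed), else the antepenult.
Weights: 5 se L, 6 ri L, 7 ta:m H.
The penult (syllable 6, ri) is light, so stress falls on the antepenult (syllable 5, se).
Stress on syllable 5: kli.dro.pi.go.ˈse.ri.ta:m.

5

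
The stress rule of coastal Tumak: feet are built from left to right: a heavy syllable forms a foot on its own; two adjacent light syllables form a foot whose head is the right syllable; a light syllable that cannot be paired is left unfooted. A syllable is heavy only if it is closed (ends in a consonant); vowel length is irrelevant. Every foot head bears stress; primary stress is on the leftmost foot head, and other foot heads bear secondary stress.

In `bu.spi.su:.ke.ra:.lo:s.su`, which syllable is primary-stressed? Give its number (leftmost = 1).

2

Weights: 1 bu L, 2 spi L, 3 su: L, 4 ke L, 5 ra: L, 6 lo:s H, 7 su L.
Parse left to right (heavy = foot alone; LL = one foot; stranded L unfooted): (bu.ˈspi) (su:.ˈke) ra: (ˈlo:s) su.
Foot heads: 2, 4, 6.
Primary stress on the leftmost head = syllable 2.
Primary stress: syllable 2 → bu.ˈspi.su:.ke.ra:.lo:s.su.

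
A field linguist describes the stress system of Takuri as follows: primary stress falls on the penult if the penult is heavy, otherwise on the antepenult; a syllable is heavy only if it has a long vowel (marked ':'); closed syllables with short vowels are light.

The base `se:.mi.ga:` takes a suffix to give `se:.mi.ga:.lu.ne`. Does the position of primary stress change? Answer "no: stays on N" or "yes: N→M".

yes: 1→3

Base `se:.mi.ga:` (3 syllables):
  Weights: 1 se: H, 2 mi L, 3 ga: H.
  The penult (syllable 2, mi) is light, so stress falls on the antepenult (syllable 1, se:).
  → primary stress on syllable 1.
Suffixed `se:.mi.ga:.lu.ne` (5 syllables):
  Weights: 3 ga: H, 4 lu L, 5 ne L.
  The penult (syllable 4, lu) is light, so stress falls on the antepenult (syllable 3, ga:).
  → primary stress on syllable 3.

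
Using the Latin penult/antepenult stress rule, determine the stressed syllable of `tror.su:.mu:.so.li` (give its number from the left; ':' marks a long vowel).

Classical Latin: stress the penult if heavy (long vowel or closed), else the antepenult.
Weights: 3 mu: H, 4 so L, 5 li L.
The penult (syllable 4, so) is light, so stress falls on the antepenult (syllable 3, mu:).
Stress on syllable 3: tror.su:.ˈmu:.so.li.

3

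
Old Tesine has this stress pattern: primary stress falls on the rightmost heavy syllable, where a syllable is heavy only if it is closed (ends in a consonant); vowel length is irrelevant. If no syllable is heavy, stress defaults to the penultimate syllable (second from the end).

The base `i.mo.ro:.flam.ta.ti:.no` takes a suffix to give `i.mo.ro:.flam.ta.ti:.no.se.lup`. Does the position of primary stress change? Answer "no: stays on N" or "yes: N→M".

yes: 4→9

Base `i.mo.ro:.flam.ta.ti:.no` (7 syllables):
  Weights: 1 i L, 2 mo L, 3 ro: L, 4 flam H, 5 ta L, 6 ti: L, 7 no L.
  Heavy syllables in the domain: 4. The rightmost is syllable 4 (flam).
  → primary stress on syllable 4.
Suffixed `i.mo.ro:.flam.ta.ti:.no.se.lup` (9 syllables):
  Weights: 1 i L, 2 mo L, 3 ro: L, 4 flam H, 5 ta L, 6 ti: L, 7 no L, 8 se L, 9 lup H.
  Heavy syllables in the domain: 4, 9. The rightmost is syllable 9 (lup).
  → primary stress on syllable 9.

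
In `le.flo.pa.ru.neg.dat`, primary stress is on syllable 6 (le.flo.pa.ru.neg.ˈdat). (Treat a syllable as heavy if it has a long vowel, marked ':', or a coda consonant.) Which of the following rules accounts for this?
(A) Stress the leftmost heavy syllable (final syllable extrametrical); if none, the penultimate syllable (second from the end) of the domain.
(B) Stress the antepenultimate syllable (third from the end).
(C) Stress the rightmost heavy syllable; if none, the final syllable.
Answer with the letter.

C

Rule A → syllable 5 (observed: 6).
Rule B → syllable 4 (observed: 6).
Rule C → syllable 6 ✓.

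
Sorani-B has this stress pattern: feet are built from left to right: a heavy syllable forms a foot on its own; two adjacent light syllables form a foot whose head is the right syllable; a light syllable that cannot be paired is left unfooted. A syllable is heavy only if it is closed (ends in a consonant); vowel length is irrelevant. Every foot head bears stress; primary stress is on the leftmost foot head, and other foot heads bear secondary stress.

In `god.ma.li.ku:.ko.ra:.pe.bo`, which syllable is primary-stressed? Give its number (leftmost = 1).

Weights: 1 god H, 2 ma L, 3 li L, 4 ku: L, 5 ko L, 6 ra: L, 7 pe L, 8 bo L.
Parse left to right (heavy = foot alone; LL = one foot; stranded L unfooted): (ˈgod) (ma.ˈli) (ku:.ˈko) (ra:.ˈpe) bo.
Foot heads: 1, 3, 5, 7.
Primary stress on the leftmost head = syllable 1.
Primary stress: syllable 1 → ˈgod.ma.li.ku:.ko.ra:.pe.bo.

1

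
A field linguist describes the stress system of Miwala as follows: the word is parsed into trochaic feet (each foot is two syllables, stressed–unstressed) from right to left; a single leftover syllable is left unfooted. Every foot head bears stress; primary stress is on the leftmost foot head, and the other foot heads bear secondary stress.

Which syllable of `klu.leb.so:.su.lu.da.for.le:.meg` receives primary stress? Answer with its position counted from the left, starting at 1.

Parse right to left into trochaic (ˈσσ) feet: klu (ˈleb.so:) (ˈsu.lu) (ˈda.for) (ˈle:.meg). Syllable 1 is left unfooted.
Foot heads (stressed positions): 2, 4, 6, 8.
End Rule Leftmost: primary stress on the leftmost head = syllable 2.
Primary stress: syllable 2 → klu.ˈleb.so:.su.lu.da.for.le:.meg.

2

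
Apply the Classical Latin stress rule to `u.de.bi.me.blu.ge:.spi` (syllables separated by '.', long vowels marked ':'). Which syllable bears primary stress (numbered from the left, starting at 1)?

6

Classical Latin: stress the penult if heavy (long vowel or closed), else the antepenult.
Weights: 5 blu L, 6 ge: H, 7 spi L.
The penult (syllable 6, ge:) is heavy, so it takes stress.
Stress on syllable 6: u.de.bi.me.blu.ˈge:.spi.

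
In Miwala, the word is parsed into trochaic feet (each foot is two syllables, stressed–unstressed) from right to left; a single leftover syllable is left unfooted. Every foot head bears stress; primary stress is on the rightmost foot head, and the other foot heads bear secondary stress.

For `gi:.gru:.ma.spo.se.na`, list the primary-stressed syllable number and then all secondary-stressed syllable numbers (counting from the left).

primary 5, secondary 1, 3

Parse right to left into trochaic (ˈσσ) feet: (ˈgi:.gru:) (ˈma.spo) (ˈse.na).
Foot heads (stressed positions): 1, 3, 5.
End Rule Rightmost: primary stress on the rightmost head = syllable 5.
Secondary stress on 1, 3: ˌgi:.gru:.ˌma.spo.ˈse.na.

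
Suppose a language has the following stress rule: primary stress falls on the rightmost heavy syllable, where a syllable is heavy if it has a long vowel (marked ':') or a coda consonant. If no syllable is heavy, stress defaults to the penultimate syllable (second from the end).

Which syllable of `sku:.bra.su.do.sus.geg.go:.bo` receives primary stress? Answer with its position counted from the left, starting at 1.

7

Weights: 1 sku: H, 2 bra L, 3 su L, 4 do L, 5 sus H, 6 geg H, 7 go: H, 8 bo L.
Heavy syllables in the domain: 1, 5, 6, 7. The rightmost is syllable 7 (go:).
Primary stress: syllable 7 → sku:.bra.su.do.sus.geg.ˈgo:.bo.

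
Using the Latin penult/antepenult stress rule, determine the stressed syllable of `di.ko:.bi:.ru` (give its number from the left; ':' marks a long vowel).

3

Classical Latin: stress the penult if heavy (long vowel or closed), else the antepenult.
Weights: 2 ko: H, 3 bi: H, 4 ru L.
The penult (syllable 3, bi:) is heavy, so it takes stress.
Stress on syllable 3: di.ko:.ˈbi:.ru.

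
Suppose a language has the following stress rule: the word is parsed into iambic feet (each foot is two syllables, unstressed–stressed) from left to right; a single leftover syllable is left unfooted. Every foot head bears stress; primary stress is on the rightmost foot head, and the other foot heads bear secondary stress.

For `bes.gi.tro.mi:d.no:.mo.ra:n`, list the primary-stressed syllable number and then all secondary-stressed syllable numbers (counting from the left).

Parse left to right into iambic (σˈσ) feet: (bes.ˈgi) (tro.ˈmi:d) (no:.ˈmo) ra:n. Syllable 7 is left unfooted.
Foot heads (stressed positions): 2, 4, 6.
End Rule Rightmost: primary stress on the rightmost head = syllable 6.
Secondary stress on 2, 4: bes.ˌgi.tro.ˌmi:d.no:.ˈmo.ra:n.

primary 6, secondary 2, 4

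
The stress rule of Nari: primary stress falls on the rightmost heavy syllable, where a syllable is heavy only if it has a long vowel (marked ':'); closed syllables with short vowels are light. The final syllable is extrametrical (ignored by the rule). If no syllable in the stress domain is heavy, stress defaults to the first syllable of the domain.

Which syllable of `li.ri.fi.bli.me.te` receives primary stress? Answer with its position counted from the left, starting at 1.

1

The final syllable (6, te) is extrametrical; the stress domain is syllables 1–5.
Weights: 1 li L, 2 ri L, 3 fi L, 4 bli L, 5 me L.
No heavy syllable in the domain; default to the first syllable of the domain = syllable 1.
Primary stress: syllable 1 → ˈli.ri.fi.bli.me.te.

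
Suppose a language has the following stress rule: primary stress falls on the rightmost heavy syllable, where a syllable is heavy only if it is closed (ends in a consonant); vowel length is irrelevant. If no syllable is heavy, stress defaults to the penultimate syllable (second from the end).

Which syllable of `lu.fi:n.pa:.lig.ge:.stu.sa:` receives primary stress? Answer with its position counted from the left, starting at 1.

4

Weights: 1 lu L, 2 fi:n H, 3 pa: L, 4 lig H, 5 ge: L, 6 stu L, 7 sa: L.
Heavy syllables in the domain: 2, 4. The rightmost is syllable 4 (lig).
Primary stress: syllable 4 → lu.fi:n.pa:.ˈlig.ge:.stu.sa:.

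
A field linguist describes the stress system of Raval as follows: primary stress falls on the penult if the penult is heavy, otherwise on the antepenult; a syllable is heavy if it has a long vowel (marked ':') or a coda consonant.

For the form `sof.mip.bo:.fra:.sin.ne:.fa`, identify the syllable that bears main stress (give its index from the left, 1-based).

6

Weights: 5 sin H, 6 ne: H, 7 fa L.
The penult (syllable 6, ne:) is heavy, so it takes stress.
Primary stress: syllable 6 → sof.mip.bo:.fra:.sin.ˈne:.fa.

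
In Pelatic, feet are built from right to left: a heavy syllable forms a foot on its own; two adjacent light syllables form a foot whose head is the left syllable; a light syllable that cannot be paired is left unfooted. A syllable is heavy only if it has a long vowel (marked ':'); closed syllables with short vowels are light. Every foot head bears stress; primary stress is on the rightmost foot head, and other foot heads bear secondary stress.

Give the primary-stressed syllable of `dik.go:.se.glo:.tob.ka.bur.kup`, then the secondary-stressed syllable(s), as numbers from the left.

Weights: 1 dik L, 2 go: H, 3 se L, 4 glo: H, 5 tob L, 6 ka L, 7 bur L, 8 kup L.
Parse right to left (heavy = foot alone; LL = one foot; stranded L unfooted): dik (ˈgo:) se (ˈglo:) (ˈtob.ka) (ˈbur.kup).
Foot heads: 2, 4, 5, 7.
Primary stress on the rightmost head = syllable 7.
Secondary stress on 2, 4, 5: dik.ˌgo:.se.ˌglo:.ˌtob.ka.ˈbur.kup.

primary 7, secondary 2, 4, 5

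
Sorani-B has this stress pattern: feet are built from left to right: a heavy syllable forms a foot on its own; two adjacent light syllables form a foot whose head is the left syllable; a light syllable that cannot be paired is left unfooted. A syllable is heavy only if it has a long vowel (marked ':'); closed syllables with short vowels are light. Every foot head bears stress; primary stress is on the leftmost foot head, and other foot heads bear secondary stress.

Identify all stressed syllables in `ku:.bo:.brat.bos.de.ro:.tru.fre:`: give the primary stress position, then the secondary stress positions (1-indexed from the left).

primary 1, secondary 2, 3, 6, 8

Weights: 1 ku: H, 2 bo: H, 3 brat L, 4 bos L, 5 de L, 6 ro: H, 7 tru L, 8 fre: H.
Parse left to right (heavy = foot alone; LL = one foot; stranded L unfooted): (ˈku:) (ˈbo:) (ˈbrat.bos) de (ˈro:) tru (ˈfre:).
Foot heads: 1, 2, 3, 6, 8.
Primary stress on the leftmost head = syllable 1.
Secondary stress on 2, 3, 6, 8: ˈku:.ˌbo:.ˌbrat.bos.de.ˌro:.tru.ˌfre:.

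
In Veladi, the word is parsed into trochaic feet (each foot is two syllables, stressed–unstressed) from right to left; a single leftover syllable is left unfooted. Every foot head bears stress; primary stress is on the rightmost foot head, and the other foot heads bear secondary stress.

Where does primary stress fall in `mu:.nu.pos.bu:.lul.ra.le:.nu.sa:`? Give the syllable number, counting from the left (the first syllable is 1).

Parse right to left into trochaic (ˈσσ) feet: mu: (ˈnu.pos) (ˈbu:.lul) (ˈra.le:) (ˈnu.sa:). Syllable 1 is left unfooted.
Foot heads (stressed positions): 2, 4, 6, 8.
End Rule Rightmost: primary stress on the rightmost head = syllable 8.
Primary stress: syllable 8 → mu:.nu.pos.bu:.lul.ra.le:.ˈnu.sa:.

8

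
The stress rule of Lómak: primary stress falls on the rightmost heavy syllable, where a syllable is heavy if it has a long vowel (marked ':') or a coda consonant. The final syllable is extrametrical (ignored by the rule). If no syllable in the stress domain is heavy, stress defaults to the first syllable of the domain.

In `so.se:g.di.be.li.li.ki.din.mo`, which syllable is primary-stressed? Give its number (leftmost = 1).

8

The final syllable (9, mo) is extrametrical; the stress domain is syllables 1–8.
Weights: 1 so L, 2 se:g H, 3 di L, 4 be L, 5 li L, 6 li L, 7 ki L, 8 din H.
Heavy syllables in the domain: 2, 8. The rightmost is syllable 8 (din).
Primary stress: syllable 8 → so.se:g.di.be.li.li.ki.ˈdin.mo.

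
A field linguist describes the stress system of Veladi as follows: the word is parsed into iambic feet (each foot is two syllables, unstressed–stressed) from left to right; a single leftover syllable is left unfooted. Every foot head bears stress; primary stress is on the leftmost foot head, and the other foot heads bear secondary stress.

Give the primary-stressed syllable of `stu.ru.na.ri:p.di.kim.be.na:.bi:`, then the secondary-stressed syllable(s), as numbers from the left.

primary 2, secondary 4, 6, 8

Parse left to right into iambic (σˈσ) feet: (stu.ˈru) (na.ˈri:p) (di.ˈkim) (be.ˈna:) bi:. Syllable 9 is left unfooted.
Foot heads (stressed positions): 2, 4, 6, 8.
End Rule Leftmost: primary stress on the leftmost head = syllable 2.
Secondary stress on 4, 6, 8: stu.ˈru.na.ˌri:p.di.ˌkim.be.ˌna:.bi:.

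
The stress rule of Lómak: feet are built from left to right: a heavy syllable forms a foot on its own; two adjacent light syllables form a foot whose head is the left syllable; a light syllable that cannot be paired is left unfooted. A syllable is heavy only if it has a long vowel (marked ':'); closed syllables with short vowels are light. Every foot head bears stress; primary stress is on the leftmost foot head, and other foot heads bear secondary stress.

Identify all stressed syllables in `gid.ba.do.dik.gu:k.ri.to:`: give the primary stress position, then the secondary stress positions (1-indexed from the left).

Weights: 1 gid L, 2 ba L, 3 do L, 4 dik L, 5 gu:k H, 6 ri L, 7 to: H.
Parse left to right (heavy = foot alone; LL = one foot; stranded L unfooted): (ˈgid.ba) (ˈdo.dik) (ˈgu:k) ri (ˈto:).
Foot heads: 1, 3, 5, 7.
Primary stress on the leftmost head = syllable 1.
Secondary stress on 3, 5, 7: ˈgid.ba.ˌdo.dik.ˌgu:k.ri.ˌto:.

primary 1, secondary 3, 5, 7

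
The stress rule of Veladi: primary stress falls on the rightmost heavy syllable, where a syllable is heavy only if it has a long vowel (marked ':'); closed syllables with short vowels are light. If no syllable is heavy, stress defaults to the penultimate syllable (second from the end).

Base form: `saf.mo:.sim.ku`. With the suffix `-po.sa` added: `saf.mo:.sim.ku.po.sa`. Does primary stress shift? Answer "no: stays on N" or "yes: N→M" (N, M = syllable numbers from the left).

no: stays on 2

Base `saf.mo:.sim.ku` (4 syllables):
  Weights: 1 saf L, 2 mo: H, 3 sim L, 4 ku L.
  Heavy syllables in the domain: 2. The rightmost is syllable 2 (mo:).
  → primary stress on syllable 2.
Suffixed `saf.mo:.sim.ku.po.sa` (6 syllables):
  Weights: 1 saf L, 2 mo: H, 3 sim L, 4 ku L, 5 po L, 6 sa L.
  Heavy syllables in the domain: 2. The rightmost is syllable 2 (mo:).
  → primary stress on syllable 2.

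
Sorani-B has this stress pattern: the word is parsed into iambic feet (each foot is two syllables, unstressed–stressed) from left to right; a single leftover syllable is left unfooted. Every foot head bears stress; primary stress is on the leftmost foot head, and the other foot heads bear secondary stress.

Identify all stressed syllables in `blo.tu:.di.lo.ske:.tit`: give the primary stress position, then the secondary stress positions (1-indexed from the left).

Parse left to right into iambic (σˈσ) feet: (blo.ˈtu:) (di.ˈlo) (ske:.ˈtit).
Foot heads (stressed positions): 2, 4, 6.
End Rule Leftmost: primary stress on the leftmost head = syllable 2.
Secondary stress on 4, 6: blo.ˈtu:.di.ˌlo.ske:.ˌtit.

primary 2, secondary 4, 6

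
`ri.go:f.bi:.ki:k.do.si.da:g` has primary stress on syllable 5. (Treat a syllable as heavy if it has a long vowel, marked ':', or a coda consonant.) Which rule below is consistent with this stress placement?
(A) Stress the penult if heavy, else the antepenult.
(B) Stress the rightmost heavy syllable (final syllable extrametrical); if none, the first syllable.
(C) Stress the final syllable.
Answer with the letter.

A

Rule A → syllable 5 ✓.
Rule B → syllable 4 (observed: 5).
Rule C → syllable 7 (observed: 5).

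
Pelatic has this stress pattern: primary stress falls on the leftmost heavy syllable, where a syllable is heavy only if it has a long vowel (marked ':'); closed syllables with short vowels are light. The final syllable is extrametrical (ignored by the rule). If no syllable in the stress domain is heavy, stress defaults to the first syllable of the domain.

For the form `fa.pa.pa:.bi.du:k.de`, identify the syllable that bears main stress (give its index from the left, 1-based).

The final syllable (6, de) is extrametrical; the stress domain is syllables 1–5.
Weights: 1 fa L, 2 pa L, 3 pa: H, 4 bi L, 5 du:k H.
Heavy syllables in the domain: 3, 5. The leftmost is syllable 3 (pa:).
Primary stress: syllable 3 → fa.pa.ˈpa:.bi.du:k.de.

3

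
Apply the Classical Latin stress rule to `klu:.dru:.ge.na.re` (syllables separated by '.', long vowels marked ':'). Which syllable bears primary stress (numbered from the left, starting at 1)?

3

Classical Latin: stress the penult if heavy (long vowel or closed), else the antepenult.
Weights: 3 ge L, 4 na L, 5 re L.
The penult (syllable 4, na) is light, so stress falls on the antepenult (syllable 3, ge).
Stress on syllable 3: klu:.dru:.ˈge.na.re.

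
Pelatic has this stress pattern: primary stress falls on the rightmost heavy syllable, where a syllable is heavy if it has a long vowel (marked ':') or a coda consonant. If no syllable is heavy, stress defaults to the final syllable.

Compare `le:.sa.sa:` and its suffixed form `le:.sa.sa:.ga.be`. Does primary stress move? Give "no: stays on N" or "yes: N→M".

no: stays on 3

Base `le:.sa.sa:` (3 syllables):
  Weights: 1 le: H, 2 sa L, 3 sa: H.
  Heavy syllables in the domain: 1, 3. The rightmost is syllable 3 (sa:).
  → primary stress on syllable 3.
Suffixed `le:.sa.sa:.ga.be` (5 syllables):
  Weights: 1 le: H, 2 sa L, 3 sa: H, 4 ga L, 5 be L.
  Heavy syllables in the domain: 1, 3. The rightmost is syllable 3 (sa:).
  → primary stress on syllable 3.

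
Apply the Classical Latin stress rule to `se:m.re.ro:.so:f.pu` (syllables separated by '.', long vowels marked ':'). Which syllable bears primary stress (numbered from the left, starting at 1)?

Classical Latin: stress the penult if heavy (long vowel or closed), else the antepenult.
Weights: 3 ro: H, 4 so:f H, 5 pu L.
The penult (syllable 4, so:f) is heavy, so it takes stress.
Stress on syllable 4: se:m.re.ro:.ˈso:f.pu.

4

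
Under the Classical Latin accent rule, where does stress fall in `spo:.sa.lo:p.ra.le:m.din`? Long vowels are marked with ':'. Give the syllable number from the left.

5

Classical Latin: stress the penult if heavy (long vowel or closed), else the antepenult.
Weights: 4 ra L, 5 le:m H, 6 din H.
The penult (syllable 5, le:m) is heavy, so it takes stress.
Stress on syllable 5: spo:.sa.lo:p.ra.ˈle:m.din.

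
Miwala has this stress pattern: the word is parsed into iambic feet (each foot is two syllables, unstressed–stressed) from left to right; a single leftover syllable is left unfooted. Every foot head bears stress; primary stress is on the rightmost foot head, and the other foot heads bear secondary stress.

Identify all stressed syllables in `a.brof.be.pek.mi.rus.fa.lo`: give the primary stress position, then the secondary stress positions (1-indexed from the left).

Parse left to right into iambic (σˈσ) feet: (a.ˈbrof) (be.ˈpek) (mi.ˈrus) (fa.ˈlo).
Foot heads (stressed positions): 2, 4, 6, 8.
End Rule Rightmost: primary stress on the rightmost head = syllable 8.
Secondary stress on 2, 4, 6: a.ˌbrof.be.ˌpek.mi.ˌrus.fa.ˈlo.

primary 8, secondary 2, 4, 6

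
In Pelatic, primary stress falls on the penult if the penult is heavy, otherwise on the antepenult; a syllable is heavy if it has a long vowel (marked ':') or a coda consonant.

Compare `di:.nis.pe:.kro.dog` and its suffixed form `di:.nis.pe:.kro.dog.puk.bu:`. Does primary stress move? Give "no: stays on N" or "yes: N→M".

Base `di:.nis.pe:.kro.dog` (5 syllables):
  Weights: 3 pe: H, 4 kro L, 5 dog H.
  The penult (syllable 4, kro) is light, so stress falls on the antepenult (syllable 3, pe:).
  → primary stress on syllable 3.
Suffixed `di:.nis.pe:.kro.dog.puk.bu:` (7 syllables):
  Weights: 5 dog H, 6 puk H, 7 bu: H.
  The penult (syllable 6, puk) is heavy, so it takes stress.
  → primary stress on syllable 6.

yes: 3→6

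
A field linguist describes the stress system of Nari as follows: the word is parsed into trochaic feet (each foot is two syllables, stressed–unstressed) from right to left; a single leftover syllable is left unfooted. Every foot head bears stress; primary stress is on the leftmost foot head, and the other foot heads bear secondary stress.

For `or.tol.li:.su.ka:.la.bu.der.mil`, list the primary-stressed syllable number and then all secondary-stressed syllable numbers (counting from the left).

primary 2, secondary 4, 6, 8

Parse right to left into trochaic (ˈσσ) feet: or (ˈtol.li:) (ˈsu.ka:) (ˈla.bu) (ˈder.mil). Syllable 1 is left unfooted.
Foot heads (stressed positions): 2, 4, 6, 8.
End Rule Leftmost: primary stress on the leftmost head = syllable 2.
Secondary stress on 4, 6, 8: or.ˈtol.li:.ˌsu.ka:.ˌla.bu.ˌder.mil.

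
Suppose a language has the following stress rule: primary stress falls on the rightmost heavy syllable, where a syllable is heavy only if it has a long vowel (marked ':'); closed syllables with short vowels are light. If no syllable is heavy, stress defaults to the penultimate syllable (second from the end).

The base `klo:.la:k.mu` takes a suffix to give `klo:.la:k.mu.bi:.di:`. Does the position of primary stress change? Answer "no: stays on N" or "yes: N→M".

yes: 2→5

Base `klo:.la:k.mu` (3 syllables):
  Weights: 1 klo: H, 2 la:k H, 3 mu L.
  Heavy syllables in the domain: 1, 2. The rightmost is syllable 2 (la:k).
  → primary stress on syllable 2.
Suffixed `klo:.la:k.mu.bi:.di:` (5 syllables):
  Weights: 1 klo: H, 2 la:k H, 3 mu L, 4 bi: H, 5 di: H.
  Heavy syllables in the domain: 1, 2, 4, 5. The rightmost is syllable 5 (di:).
  → primary stress on syllable 5.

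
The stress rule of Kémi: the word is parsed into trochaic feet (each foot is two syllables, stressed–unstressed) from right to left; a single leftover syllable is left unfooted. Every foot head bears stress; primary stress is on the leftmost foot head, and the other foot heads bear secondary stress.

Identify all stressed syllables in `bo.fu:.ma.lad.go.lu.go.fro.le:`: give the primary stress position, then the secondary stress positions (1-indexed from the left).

primary 2, secondary 4, 6, 8

Parse right to left into trochaic (ˈσσ) feet: bo (ˈfu:.ma) (ˈlad.go) (ˈlu.go) (ˈfro.le:). Syllable 1 is left unfooted.
Foot heads (stressed positions): 2, 4, 6, 8.
End Rule Leftmost: primary stress on the leftmost head = syllable 2.
Secondary stress on 4, 6, 8: bo.ˈfu:.ma.ˌlad.go.ˌlu.go.ˌfro.le:.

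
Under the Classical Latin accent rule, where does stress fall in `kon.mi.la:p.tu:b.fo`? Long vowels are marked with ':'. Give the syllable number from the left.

Classical Latin: stress the penult if heavy (long vowel or closed), else the antepenult.
Weights: 3 la:p H, 4 tu:b H, 5 fo L.
The penult (syllable 4, tu:b) is heavy, so it takes stress.
Stress on syllable 4: kon.mi.la:p.ˈtu:b.fo.

4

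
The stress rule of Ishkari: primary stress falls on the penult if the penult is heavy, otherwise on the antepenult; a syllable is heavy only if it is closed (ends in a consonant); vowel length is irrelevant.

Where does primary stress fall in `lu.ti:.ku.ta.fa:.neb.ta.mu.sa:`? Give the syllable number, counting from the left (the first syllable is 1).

7

Weights: 7 ta L, 8 mu L, 9 sa: L.
The penult (syllable 8, mu) is light, so stress falls on the antepenult (syllable 7, ta).
Primary stress: syllable 7 → lu.ti:.ku.ta.fa:.neb.ˈta.mu.sa:.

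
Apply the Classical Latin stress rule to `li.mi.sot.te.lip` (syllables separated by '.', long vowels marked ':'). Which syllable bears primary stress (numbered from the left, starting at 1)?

Classical Latin: stress the penult if heavy (long vowel or closed), else the antepenult.
Weights: 3 sot H, 4 te L, 5 lip H.
The penult (syllable 4, te) is light, so stress falls on the antepenult (syllable 3, sot).
Stress on syllable 3: li.mi.ˈsot.te.lip.

3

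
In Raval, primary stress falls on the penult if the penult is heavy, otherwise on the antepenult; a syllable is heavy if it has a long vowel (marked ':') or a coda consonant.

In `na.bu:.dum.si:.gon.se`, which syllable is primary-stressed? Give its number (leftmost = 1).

5

Weights: 4 si: H, 5 gon H, 6 se L.
The penult (syllable 5, gon) is heavy, so it takes stress.
Primary stress: syllable 5 → na.bu:.dum.si:.ˈgon.se.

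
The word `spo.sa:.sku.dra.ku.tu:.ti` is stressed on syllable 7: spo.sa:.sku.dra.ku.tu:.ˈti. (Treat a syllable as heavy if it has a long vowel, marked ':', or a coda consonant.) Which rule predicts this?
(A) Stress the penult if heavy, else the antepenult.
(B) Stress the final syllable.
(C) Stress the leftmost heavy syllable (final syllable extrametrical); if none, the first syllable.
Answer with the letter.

B

Rule A → syllable 6 (observed: 7).
Rule B → syllable 7 ✓.
Rule C → syllable 2 (observed: 7).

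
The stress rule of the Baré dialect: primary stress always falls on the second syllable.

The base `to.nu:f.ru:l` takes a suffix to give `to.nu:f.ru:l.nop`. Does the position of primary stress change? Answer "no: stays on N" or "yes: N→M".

Base `to.nu:f.ru:l` (3 syllables):
  The word has 3 syllables; the second syllable is syllable 2 (nu:f).
  → primary stress on syllable 2.
Suffixed `to.nu:f.ru:l.nop` (4 syllables):
  The word has 4 syllables; the second syllable is syllable 2 (nu:f).
  → primary stress on syllable 2.

no: stays on 2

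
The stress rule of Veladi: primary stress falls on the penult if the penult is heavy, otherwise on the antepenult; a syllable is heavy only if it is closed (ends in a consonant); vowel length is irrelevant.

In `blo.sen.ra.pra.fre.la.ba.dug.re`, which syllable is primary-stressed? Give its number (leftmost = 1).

8

Weights: 7 ba L, 8 dug H, 9 re L.
The penult (syllable 8, dug) is heavy, so it takes stress.
Primary stress: syllable 8 → blo.sen.ra.pra.fre.la.ba.ˈdug.re.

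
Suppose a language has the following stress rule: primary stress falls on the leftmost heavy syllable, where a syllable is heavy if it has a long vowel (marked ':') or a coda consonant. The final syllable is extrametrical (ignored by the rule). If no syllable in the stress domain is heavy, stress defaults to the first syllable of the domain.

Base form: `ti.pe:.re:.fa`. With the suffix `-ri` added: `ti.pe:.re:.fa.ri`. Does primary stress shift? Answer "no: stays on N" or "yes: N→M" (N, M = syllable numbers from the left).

Base `ti.pe:.re:.fa` (4 syllables):
  The final syllable (4, fa) is extrametrical; the stress domain is syllables 1–3.
  Weights: 1 ti L, 2 pe: H, 3 re: H.
  Heavy syllables in the domain: 2, 3. The leftmost is syllable 2 (pe:).
  → primary stress on syllable 2.
Suffixed `ti.pe:.re:.fa.ri` (5 syllables):
  The final syllable (5, ri) is extrametrical; the stress domain is syllables 1–4.
  Weights: 1 ti L, 2 pe: H, 3 re: H, 4 fa L.
  Heavy syllables in the domain: 2, 3. The leftmost is syllable 2 (pe:).
  → primary stress on syllable 2.

no: stays on 2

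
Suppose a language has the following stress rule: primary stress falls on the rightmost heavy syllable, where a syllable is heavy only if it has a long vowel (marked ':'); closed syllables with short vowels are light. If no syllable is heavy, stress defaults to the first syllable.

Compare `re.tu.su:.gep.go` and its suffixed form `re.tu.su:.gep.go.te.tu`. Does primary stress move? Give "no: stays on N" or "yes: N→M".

Base `re.tu.su:.gep.go` (5 syllables):
  Weights: 1 re L, 2 tu L, 3 su: H, 4 gep L, 5 go L.
  Heavy syllables in the domain: 3. The rightmost is syllable 3 (su:).
  → primary stress on syllable 3.
Suffixed `re.tu.su:.gep.go.te.tu` (7 syllables):
  Weights: 1 re L, 2 tu L, 3 su: H, 4 gep L, 5 go L, 6 te L, 7 tu L.
  Heavy syllables in the domain: 3. The rightmost is syllable 3 (su:).
  → primary stress on syllable 3.

no: stays on 3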